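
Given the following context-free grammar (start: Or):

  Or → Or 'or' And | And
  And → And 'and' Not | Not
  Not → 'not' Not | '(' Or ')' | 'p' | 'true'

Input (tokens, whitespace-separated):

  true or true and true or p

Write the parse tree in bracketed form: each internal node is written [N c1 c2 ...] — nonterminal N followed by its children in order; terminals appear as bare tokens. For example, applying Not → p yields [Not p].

[Or [Or [Or [And [Not true]]] or [And [And [Not true]] and [Not true]]] or [And [Not p]]]

Or
Or or And
Or or And or And
And or And or And
Not or And or And
true or And or And
true or And and Not or And
true or Not and Not or And
true or true and Not or And
true or true and true or And
true or true and true or Not
true or true and true or p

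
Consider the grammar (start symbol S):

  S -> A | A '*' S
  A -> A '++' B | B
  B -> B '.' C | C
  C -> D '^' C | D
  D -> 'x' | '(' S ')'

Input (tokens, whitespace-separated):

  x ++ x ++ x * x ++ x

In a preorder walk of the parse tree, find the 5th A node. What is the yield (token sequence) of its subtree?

x

[S [A [A [A [B [C [D x]]]] ++ [B [C [D x]]]] ++ [B [C [D x]]]] * [S [A [A [B [C [D x]]]] ++ [B [C [D x]]]]]]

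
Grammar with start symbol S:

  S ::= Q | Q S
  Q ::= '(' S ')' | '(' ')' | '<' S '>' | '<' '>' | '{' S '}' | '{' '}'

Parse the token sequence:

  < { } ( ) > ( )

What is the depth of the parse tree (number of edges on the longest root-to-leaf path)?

5

[S [Q < [S [Q { }] [S [Q ( )]]] >] [S [Q ( )]]]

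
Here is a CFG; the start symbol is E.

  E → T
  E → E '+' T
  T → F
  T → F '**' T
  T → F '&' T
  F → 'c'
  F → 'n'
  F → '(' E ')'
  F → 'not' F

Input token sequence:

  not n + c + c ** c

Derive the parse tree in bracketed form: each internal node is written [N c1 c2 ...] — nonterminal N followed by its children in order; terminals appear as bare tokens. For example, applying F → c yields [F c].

E
E + T
E + T + T
T + T + T
F + T + T
not F + T + T
not n + T + T
not n + F + T
not n + c + T
not n + c + F ** T
not n + c + c ** T
not n + c + c ** F
not n + c + c ** c

[E [E [E [T [F not [F n]]]] + [T [F c]]] + [T [F c] ** [T [F c]]]]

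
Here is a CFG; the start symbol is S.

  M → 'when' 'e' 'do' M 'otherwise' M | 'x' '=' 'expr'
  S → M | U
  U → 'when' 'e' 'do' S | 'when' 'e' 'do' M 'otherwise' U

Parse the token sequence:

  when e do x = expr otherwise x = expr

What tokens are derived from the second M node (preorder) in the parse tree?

[S [M when e do [M x = expr] otherwise [M x = expr]]]

x = expr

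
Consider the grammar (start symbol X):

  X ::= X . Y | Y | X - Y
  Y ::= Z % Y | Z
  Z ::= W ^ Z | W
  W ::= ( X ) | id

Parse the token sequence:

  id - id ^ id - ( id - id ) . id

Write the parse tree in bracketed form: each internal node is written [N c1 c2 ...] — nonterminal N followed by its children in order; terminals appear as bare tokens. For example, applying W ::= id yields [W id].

[X [X [X [X [Y [Z [W id]]]] - [Y [Z [W id] ^ [Z [W id]]]]] - [Y [Z [W ( [X [X [Y [Z [W id]]]] - [Y [Z [W id]]]] )]]]] . [Y [Z [W id]]]]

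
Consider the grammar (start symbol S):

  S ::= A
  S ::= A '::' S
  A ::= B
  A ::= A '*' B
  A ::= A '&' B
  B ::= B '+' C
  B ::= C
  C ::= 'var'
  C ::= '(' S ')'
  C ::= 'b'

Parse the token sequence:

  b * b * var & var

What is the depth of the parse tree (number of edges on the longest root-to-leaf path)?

[S [A [A [A [A [B [C b]]] * [B [C b]]] * [B [C var]]] & [B [C var]]]]

7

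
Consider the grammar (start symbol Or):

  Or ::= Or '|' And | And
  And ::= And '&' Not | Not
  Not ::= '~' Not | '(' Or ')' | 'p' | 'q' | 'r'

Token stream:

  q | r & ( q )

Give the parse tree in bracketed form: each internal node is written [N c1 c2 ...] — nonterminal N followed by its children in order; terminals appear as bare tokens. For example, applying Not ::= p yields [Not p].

[Or [Or [And [Not q]]] | [And [And [Not r]] & [Not ( [Or [And [Not q]]] )]]]

Or
Or | And
And | And
Not | And
q | And
q | And & Not
q | Not & Not
q | r & Not
q | r & ( Or )
q | r & ( And )
q | r & ( Not )
q | r & ( q )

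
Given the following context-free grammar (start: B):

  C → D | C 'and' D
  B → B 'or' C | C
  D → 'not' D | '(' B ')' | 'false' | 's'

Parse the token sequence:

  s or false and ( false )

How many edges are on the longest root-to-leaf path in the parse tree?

[B [B [C [D s]]] or [C [C [D false]] and [D ( [B [C [D false]]] )]]]

6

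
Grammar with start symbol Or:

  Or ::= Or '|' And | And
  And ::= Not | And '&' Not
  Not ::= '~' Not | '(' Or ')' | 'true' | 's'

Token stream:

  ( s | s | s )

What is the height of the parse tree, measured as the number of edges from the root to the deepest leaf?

8

[Or [And [Not ( [Or [Or [Or [And [Not s]]] | [And [Not s]]] | [And [Not s]]] )]]]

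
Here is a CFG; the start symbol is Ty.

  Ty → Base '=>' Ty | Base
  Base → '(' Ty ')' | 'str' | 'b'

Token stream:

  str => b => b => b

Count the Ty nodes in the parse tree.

[Ty [Base str] => [Ty [Base b] => [Ty [Base b] => [Ty [Base b]]]]]

4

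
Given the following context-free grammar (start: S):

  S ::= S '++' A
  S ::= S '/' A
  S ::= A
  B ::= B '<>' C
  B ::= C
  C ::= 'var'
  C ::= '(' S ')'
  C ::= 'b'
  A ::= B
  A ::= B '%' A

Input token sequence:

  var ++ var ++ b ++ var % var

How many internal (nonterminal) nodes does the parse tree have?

[S [S [S [S [A [B [C var]]]] ++ [A [B [C var]]]] ++ [A [B [C b]]]] ++ [A [B [C var]] % [A [B [C var]]]]]

19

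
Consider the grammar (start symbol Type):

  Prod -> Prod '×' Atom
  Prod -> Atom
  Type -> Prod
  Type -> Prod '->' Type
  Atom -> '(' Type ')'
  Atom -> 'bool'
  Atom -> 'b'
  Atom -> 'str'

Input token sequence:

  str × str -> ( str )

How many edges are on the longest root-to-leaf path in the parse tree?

[Type [Prod [Prod [Atom str]] × [Atom str]] -> [Type [Prod [Atom ( [Type [Prod [Atom str]]] )]]]]

7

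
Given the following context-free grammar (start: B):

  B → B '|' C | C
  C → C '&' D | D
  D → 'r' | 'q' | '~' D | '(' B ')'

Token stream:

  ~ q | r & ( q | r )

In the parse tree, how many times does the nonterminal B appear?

[B [B [C [D ~ [D q]]]] | [C [C [D r]] & [D ( [B [B [C [D q]]] | [C [D r]]] )]]]

4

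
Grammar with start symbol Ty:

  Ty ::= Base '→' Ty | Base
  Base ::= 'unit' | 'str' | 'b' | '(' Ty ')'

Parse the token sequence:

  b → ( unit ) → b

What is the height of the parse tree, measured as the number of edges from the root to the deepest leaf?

[Ty [Base b] → [Ty [Base ( [Ty [Base unit]] )] → [Ty [Base b]]]]

5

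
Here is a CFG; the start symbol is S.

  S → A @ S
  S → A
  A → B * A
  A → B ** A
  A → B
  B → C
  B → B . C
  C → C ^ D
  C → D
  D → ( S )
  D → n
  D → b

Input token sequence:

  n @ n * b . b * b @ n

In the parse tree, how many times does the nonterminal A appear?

5

[S [A [B [C [D n]]]] @ [S [A [B [C [D n]]] * [A [B [B [C [D b]]] . [C [D b]]] * [A [B [C [D b]]]]]] @ [S [A [B [C [D n]]]]]]]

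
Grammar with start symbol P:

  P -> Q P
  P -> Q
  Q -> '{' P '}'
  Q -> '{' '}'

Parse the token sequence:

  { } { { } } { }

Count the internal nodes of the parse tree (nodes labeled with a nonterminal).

8

[P [Q { }] [P [Q { [P [Q { }]] }] [P [Q { }]]]]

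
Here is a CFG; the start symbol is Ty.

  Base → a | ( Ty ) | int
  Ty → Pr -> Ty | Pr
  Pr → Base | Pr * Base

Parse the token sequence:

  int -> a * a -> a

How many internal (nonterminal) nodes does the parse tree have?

[Ty [Pr [Base int]] -> [Ty [Pr [Pr [Base a]] * [Base a]] -> [Ty [Pr [Base a]]]]]

11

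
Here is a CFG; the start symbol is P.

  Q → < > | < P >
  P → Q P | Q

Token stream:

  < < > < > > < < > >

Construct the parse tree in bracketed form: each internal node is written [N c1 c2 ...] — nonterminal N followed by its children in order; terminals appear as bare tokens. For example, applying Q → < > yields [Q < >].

[P [Q < [P [Q < >] [P [Q < >]]] >] [P [Q < [P [Q < >]] >]]]

P
Q P
< P > P
< Q P > P
< < > P > P
< < > Q > P
< < > < > > P
< < > < > > Q
< < > < > > < P >
< < > < > > < Q >
< < > < > > < < > >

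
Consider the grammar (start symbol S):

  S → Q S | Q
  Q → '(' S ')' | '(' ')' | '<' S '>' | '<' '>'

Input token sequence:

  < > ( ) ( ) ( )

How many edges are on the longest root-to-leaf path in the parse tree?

5

[S [Q < >] [S [Q ( )] [S [Q ( )] [S [Q ( )]]]]]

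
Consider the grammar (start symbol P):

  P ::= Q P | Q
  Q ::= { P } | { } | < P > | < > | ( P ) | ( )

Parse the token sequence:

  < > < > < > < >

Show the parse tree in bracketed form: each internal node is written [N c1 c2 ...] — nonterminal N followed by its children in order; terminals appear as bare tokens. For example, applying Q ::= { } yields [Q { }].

P
Q P
< > P
< > Q P
< > < > P
< > < > Q P
< > < > < > P
< > < > < > Q
< > < > < > < >

[P [Q < >] [P [Q < >] [P [Q < >] [P [Q < >]]]]]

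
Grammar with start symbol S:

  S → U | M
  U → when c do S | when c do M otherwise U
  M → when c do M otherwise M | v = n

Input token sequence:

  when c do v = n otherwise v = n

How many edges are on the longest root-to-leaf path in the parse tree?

3

[S [M when c do [M v = n] otherwise [M v = n]]]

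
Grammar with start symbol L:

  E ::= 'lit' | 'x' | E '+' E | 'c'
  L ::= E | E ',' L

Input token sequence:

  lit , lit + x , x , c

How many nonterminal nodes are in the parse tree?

[L [E lit] , [L [E [E lit] + [E x]] , [L [E x] , [L [E c]]]]]

10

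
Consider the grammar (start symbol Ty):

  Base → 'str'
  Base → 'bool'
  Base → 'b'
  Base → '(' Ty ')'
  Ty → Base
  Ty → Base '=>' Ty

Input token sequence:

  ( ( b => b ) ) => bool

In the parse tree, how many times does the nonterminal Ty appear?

[Ty [Base ( [Ty [Base ( [Ty [Base b] => [Ty [Base b]]] )]] )] => [Ty [Base bool]]]

5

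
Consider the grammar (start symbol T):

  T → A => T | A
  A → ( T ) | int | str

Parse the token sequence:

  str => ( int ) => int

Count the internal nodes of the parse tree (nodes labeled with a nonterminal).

[T [A str] => [T [A ( [T [A int]] )] => [T [A int]]]]

8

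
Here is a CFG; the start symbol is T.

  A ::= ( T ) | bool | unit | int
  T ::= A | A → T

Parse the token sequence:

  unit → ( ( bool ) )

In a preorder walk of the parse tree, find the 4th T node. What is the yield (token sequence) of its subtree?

bool

[T [A unit] → [T [A ( [T [A ( [T [A bool]] )]] )]]]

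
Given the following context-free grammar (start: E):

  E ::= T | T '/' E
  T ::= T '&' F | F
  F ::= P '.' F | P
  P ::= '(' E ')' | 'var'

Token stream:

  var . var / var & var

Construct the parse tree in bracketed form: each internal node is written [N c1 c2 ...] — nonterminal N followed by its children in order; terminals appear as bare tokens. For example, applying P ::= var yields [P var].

E
T / E
F / E
P . F / E
var . F / E
var . P / E
var . var / E
var . var / T
var . var / T & F
var . var / F & F
var . var / P & F
var . var / var & F
var . var / var & P
var . var / var & var

[E [T [F [P var] . [F [P var]]]] / [E [T [T [F [P var]]] & [F [P var]]]]]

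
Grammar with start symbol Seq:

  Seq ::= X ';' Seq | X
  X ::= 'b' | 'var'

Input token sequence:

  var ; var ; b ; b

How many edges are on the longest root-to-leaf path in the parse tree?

[Seq [X var] ; [Seq [X var] ; [Seq [X b] ; [Seq [X b]]]]]

5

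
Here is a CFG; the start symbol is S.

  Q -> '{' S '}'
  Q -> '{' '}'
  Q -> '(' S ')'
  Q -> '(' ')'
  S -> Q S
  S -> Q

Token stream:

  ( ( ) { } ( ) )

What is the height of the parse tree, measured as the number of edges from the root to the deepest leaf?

6

[S [Q ( [S [Q ( )] [S [Q { }] [S [Q ( )]]]] )]]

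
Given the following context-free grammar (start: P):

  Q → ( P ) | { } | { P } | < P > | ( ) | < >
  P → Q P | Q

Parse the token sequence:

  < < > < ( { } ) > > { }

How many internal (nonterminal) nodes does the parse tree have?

12

[P [Q < [P [Q < >] [P [Q < [P [Q ( [P [Q { }]] )]] >]]] >] [P [Q { }]]]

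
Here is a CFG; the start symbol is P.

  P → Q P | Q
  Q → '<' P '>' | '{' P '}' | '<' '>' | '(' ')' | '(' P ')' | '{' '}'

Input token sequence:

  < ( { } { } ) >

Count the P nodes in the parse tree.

[P [Q < [P [Q ( [P [Q { }] [P [Q { }]]] )]] >]]

4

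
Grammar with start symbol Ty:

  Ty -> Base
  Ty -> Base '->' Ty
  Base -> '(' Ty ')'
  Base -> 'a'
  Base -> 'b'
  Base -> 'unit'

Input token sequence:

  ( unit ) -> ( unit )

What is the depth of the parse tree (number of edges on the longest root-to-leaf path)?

[Ty [Base ( [Ty [Base unit]] )] -> [Ty [Base ( [Ty [Base unit]] )]]]

5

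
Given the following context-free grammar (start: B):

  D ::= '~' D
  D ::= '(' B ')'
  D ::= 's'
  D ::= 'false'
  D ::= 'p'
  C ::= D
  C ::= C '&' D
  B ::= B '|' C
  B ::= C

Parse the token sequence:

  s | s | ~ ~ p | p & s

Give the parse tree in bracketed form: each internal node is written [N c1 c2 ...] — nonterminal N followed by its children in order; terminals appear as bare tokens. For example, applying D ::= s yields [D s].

[B [B [B [B [C [D s]]] | [C [D s]]] | [C [D ~ [D ~ [D p]]]]] | [C [C [D p]] & [D s]]]

B
B | C
B | C | C
B | C | C | C
C | C | C | C
D | C | C | C
s | C | C | C
s | D | C | C
s | s | C | C
s | s | D | C
s | s | ~ D | C
s | s | ~ ~ D | C
s | s | ~ ~ p | C
s | s | ~ ~ p | C & D
s | s | ~ ~ p | D & D
s | s | ~ ~ p | p & D
s | s | ~ ~ p | p & s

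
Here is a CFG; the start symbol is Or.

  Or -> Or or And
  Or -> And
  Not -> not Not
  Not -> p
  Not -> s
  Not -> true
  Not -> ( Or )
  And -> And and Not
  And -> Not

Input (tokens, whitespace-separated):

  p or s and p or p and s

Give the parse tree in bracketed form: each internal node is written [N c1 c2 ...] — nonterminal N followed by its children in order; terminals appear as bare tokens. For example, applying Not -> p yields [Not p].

[Or [Or [Or [And [Not p]]] or [And [And [Not s]] and [Not p]]] or [And [And [Not p]] and [Not s]]]

Or
Or or And
Or or And or And
And or And or And
Not or And or And
p or And or And
p or And and Not or And
p or Not and Not or And
p or s and Not or And
p or s and p or And
p or s and p or And and Not
p or s and p or Not and Not
p or s and p or p and Not
p or s and p or p and s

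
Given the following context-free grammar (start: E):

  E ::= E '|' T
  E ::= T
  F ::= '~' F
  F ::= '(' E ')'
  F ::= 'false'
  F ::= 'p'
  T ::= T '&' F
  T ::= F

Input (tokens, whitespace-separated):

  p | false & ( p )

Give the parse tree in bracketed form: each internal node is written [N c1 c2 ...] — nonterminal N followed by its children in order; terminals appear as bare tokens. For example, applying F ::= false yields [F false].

E
E | T
T | T
F | T
p | T
p | T & F
p | F & F
p | false & F
p | false & ( E )
p | false & ( T )
p | false & ( F )
p | false & ( p )

[E [E [T [F p]]] | [T [T [F false]] & [F ( [E [T [F p]]] )]]]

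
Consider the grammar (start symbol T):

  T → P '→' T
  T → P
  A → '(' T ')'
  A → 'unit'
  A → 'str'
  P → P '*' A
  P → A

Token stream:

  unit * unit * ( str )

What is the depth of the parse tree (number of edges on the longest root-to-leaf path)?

6

[T [P [P [P [A unit]] * [A unit]] * [A ( [T [P [A str]]] )]]]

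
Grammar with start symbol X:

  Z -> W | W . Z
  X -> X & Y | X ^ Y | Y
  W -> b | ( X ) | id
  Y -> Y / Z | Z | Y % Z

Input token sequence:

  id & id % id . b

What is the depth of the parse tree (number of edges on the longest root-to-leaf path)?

5

[X [X [Y [Z [W id]]]] & [Y [Y [Z [W id]]] % [Z [W id] . [Z [W b]]]]]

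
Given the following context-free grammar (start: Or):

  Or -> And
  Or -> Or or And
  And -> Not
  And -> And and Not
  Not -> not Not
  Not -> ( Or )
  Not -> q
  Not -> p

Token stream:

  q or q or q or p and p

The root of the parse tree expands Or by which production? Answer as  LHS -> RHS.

Or -> Or or And

[Or [Or [Or [Or [And [Not q]]] or [And [Not q]]] or [And [Not q]]] or [And [And [Not p]] and [Not p]]]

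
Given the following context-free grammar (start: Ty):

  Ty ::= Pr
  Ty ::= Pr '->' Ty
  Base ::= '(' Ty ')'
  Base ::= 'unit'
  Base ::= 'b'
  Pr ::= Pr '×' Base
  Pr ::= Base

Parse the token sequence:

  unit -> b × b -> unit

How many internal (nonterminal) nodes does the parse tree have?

11

[Ty [Pr [Base unit]] -> [Ty [Pr [Pr [Base b]] × [Base b]] -> [Ty [Pr [Base unit]]]]]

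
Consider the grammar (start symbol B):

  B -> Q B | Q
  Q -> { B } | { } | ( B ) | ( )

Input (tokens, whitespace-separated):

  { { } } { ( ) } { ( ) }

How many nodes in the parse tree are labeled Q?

[B [Q { [B [Q { }]] }] [B [Q { [B [Q ( )]] }] [B [Q { [B [Q ( )]] }]]]]

6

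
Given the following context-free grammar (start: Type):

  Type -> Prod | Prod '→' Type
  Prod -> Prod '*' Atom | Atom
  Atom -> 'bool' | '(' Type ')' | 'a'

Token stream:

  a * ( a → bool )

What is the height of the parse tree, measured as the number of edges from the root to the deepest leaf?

[Type [Prod [Prod [Atom a]] * [Atom ( [Type [Prod [Atom a]] → [Type [Prod [Atom bool]]]] )]]]

7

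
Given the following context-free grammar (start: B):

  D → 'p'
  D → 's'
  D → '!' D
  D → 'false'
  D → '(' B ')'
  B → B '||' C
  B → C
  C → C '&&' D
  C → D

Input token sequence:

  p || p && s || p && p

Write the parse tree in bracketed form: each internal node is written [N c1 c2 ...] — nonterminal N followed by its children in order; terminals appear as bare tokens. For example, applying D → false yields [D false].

[B [B [B [C [D p]]] || [C [C [D p]] && [D s]]] || [C [C [D p]] && [D p]]]

B
B || C
B || C || C
C || C || C
D || C || C
p || C || C
p || C && D || C
p || D && D || C
p || p && D || C
p || p && s || C
p || p && s || C && D
p || p && s || D && D
p || p && s || p && D
p || p && s || p && p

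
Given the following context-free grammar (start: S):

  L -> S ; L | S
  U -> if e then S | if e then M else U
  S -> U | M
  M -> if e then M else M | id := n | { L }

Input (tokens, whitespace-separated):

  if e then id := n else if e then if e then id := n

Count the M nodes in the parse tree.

[S [U if e then [M id := n] else [U if e then [S [U if e then [S [M id := n]]]]]]]

2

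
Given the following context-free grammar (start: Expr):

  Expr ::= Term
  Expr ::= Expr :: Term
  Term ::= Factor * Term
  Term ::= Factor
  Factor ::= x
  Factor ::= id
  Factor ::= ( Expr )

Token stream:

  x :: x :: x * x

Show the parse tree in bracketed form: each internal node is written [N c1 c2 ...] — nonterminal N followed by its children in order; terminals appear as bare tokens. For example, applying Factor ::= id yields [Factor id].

Expr
Expr :: Term
Expr :: Term :: Term
Term :: Term :: Term
Factor :: Term :: Term
x :: Term :: Term
x :: Factor :: Term
x :: x :: Term
x :: x :: Factor * Term
x :: x :: x * Term
x :: x :: x * Factor
x :: x :: x * x

[Expr [Expr [Expr [Term [Factor x]]] :: [Term [Factor x]]] :: [Term [Factor x] * [Term [Factor x]]]]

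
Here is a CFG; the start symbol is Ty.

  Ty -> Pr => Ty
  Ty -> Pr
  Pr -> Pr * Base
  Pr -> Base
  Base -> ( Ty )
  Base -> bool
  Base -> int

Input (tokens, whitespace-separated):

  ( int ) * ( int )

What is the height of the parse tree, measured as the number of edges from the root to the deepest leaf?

7

[Ty [Pr [Pr [Base ( [Ty [Pr [Base int]]] )]] * [Base ( [Ty [Pr [Base int]]] )]]]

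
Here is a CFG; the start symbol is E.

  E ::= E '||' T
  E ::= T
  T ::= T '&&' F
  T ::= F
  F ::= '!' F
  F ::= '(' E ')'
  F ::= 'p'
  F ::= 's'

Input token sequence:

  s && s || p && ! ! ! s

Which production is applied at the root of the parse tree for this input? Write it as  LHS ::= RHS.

E ::= E '||' T

[E [E [T [T [F s]] && [F s]]] || [T [T [F p]] && [F ! [F ! [F ! [F s]]]]]]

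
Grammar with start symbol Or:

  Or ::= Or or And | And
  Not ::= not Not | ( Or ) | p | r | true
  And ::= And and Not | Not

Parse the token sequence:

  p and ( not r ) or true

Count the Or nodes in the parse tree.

3

[Or [Or [And [And [Not p]] and [Not ( [Or [And [Not not [Not r]]]] )]]] or [And [Not true]]]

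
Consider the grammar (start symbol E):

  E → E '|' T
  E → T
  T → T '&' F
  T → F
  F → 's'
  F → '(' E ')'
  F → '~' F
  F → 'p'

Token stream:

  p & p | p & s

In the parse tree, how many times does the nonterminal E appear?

[E [E [T [T [F p]] & [F p]]] | [T [T [F p]] & [F s]]]

2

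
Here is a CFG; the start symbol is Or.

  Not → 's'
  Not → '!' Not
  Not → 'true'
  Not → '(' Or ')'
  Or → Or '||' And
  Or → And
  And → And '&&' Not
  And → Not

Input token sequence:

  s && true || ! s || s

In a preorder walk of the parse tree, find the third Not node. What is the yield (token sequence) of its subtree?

[Or [Or [Or [And [And [Not s]] && [Not true]]] || [And [Not ! [Not s]]]] || [And [Not s]]]

! s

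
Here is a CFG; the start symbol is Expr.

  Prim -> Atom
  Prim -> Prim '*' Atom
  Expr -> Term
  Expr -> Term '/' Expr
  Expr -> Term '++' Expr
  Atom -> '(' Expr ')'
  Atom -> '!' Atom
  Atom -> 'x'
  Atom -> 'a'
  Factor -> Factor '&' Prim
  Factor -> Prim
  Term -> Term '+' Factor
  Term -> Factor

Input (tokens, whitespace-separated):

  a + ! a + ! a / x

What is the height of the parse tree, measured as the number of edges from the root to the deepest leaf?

7

[Expr [Term [Term [Term [Factor [Prim [Atom a]]]] + [Factor [Prim [Atom ! [Atom a]]]]] + [Factor [Prim [Atom ! [Atom a]]]]] / [Expr [Term [Factor [Prim [Atom x]]]]]]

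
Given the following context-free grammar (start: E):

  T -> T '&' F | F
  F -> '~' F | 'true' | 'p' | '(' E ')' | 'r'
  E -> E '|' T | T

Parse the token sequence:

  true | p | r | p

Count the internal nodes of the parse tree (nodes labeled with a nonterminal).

[E [E [E [E [T [F true]]] | [T [F p]]] | [T [F r]]] | [T [F p]]]

12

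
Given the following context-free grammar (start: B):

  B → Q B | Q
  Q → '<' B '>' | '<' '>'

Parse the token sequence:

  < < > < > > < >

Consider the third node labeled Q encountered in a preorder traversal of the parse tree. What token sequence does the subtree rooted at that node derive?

[B [Q < [B [Q < >] [B [Q < >]]] >] [B [Q < >]]]

< >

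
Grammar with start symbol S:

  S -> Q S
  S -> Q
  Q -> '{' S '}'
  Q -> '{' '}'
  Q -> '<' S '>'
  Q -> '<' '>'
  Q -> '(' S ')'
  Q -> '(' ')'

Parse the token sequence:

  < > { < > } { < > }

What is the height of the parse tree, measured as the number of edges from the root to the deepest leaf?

[S [Q < >] [S [Q { [S [Q < >]] }] [S [Q { [S [Q < >]] }]]]]

6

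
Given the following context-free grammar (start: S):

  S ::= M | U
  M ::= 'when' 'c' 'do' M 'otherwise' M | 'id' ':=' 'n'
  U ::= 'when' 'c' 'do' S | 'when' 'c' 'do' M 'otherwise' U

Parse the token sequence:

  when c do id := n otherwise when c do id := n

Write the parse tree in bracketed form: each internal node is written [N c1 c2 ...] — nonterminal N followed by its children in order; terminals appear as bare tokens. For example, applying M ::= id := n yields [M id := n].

S
U
when c do M otherwise U
when c do id := n otherwise U
when c do id := n otherwise when c do S
when c do id := n otherwise when c do M
when c do id := n otherwise when c do id := n

[S [U when c do [M id := n] otherwise [U when c do [S [M id := n]]]]]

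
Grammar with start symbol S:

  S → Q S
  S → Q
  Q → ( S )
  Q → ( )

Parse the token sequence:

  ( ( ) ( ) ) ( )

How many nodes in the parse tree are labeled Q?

4

[S [Q ( [S [Q ( )] [S [Q ( )]]] )] [S [Q ( )]]]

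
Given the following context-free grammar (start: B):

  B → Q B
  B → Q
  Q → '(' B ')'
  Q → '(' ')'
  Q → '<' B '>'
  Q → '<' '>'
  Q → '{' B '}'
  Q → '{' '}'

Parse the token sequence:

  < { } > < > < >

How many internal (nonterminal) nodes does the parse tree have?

8

[B [Q < [B [Q { }]] >] [B [Q < >] [B [Q < >]]]]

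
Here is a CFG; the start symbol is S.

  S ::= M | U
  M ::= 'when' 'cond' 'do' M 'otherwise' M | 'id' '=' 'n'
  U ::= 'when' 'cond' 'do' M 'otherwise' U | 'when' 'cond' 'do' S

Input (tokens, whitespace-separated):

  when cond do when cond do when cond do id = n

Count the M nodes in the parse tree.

[S [U when cond do [S [U when cond do [S [U when cond do [S [M id = n]]]]]]]]

1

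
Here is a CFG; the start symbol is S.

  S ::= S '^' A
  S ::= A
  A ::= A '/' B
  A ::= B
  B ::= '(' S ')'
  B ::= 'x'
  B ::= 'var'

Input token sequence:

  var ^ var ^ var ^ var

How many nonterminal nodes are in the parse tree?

12

[S [S [S [S [A [B var]]] ^ [A [B var]]] ^ [A [B var]]] ^ [A [B var]]]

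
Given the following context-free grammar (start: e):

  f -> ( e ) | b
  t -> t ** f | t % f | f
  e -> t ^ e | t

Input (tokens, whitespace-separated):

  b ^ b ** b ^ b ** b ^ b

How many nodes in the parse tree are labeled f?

[e [t [f b]] ^ [e [t [t [f b]] ** [f b]] ^ [e [t [t [f b]] ** [f b]] ^ [e [t [f b]]]]]]

6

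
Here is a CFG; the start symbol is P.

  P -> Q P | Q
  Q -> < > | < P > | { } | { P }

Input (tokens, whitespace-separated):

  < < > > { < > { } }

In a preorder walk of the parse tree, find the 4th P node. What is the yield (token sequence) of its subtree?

< > { }

[P [Q < [P [Q < >]] >] [P [Q { [P [Q < >] [P [Q { }]]] }]]]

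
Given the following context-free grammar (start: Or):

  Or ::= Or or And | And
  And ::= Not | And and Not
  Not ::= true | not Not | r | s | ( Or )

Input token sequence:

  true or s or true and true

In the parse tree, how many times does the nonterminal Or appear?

3

[Or [Or [Or [And [Not true]]] or [And [Not s]]] or [And [And [Not true]] and [Not true]]]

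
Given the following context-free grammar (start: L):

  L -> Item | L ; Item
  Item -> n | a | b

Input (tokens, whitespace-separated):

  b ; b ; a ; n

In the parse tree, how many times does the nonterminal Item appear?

4

[L [L [L [L [Item b]] ; [Item b]] ; [Item a]] ; [Item n]]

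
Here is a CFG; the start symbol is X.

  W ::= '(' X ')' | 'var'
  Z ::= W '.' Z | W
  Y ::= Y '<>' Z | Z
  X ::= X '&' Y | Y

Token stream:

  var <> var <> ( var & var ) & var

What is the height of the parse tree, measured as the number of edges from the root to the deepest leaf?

[X [X [Y [Y [Y [Z [W var]]] <> [Z [W var]]] <> [Z [W ( [X [X [Y [Z [W var]]]] & [Y [Z [W var]]]] )]]]] & [Y [Z [W var]]]]

10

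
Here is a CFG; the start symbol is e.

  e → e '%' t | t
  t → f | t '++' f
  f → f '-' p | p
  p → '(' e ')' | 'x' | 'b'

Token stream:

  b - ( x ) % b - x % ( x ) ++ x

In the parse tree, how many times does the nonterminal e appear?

[e [e [e [t [f [f [p b]] - [p ( [e [t [f [p x]]]] )]]]] % [t [f [f [p b]] - [p x]]]] % [t [t [f [p ( [e [t [f [p x]]]] )]]] ++ [f [p x]]]]

5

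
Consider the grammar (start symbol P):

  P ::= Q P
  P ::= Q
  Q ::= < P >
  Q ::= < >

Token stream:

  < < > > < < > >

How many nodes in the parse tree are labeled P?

[P [Q < [P [Q < >]] >] [P [Q < [P [Q < >]] >]]]

4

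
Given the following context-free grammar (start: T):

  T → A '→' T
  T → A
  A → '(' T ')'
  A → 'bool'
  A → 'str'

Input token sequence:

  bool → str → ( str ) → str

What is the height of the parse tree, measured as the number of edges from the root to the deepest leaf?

[T [A bool] → [T [A str] → [T [A ( [T [A str]] )] → [T [A str]]]]]

6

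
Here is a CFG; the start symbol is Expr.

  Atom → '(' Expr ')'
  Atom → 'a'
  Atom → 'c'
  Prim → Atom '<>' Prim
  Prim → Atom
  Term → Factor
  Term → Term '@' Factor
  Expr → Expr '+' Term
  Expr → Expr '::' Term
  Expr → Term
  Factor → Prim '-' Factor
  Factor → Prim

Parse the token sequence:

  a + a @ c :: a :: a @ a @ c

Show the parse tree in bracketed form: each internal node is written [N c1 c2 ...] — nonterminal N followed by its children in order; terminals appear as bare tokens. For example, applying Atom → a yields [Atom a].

[Expr [Expr [Expr [Expr [Term [Factor [Prim [Atom a]]]]] + [Term [Term [Factor [Prim [Atom a]]]] @ [Factor [Prim [Atom c]]]]] :: [Term [Factor [Prim [Atom a]]]]] :: [Term [Term [Term [Factor [Prim [Atom a]]]] @ [Factor [Prim [Atom a]]]] @ [Factor [Prim [Atom c]]]]]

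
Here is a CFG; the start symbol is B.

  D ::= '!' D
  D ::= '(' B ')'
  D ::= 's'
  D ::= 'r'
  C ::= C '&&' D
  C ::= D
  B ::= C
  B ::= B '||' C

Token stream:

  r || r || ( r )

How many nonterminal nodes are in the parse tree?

12

[B [B [B [C [D r]]] || [C [D r]]] || [C [D ( [B [C [D r]]] )]]]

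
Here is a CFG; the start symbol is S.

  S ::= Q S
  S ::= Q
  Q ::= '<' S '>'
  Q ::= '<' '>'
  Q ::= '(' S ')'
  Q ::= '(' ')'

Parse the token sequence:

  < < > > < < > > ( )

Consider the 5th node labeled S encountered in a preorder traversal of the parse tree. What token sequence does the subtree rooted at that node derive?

[S [Q < [S [Q < >]] >] [S [Q < [S [Q < >]] >] [S [Q ( )]]]]

( )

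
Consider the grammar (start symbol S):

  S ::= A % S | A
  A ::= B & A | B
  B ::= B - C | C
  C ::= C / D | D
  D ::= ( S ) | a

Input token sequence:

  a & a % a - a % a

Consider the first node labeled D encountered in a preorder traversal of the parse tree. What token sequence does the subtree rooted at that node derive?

a

[S [A [B [C [D a]]] & [A [B [C [D a]]]]] % [S [A [B [B [C [D a]]] - [C [D a]]]] % [S [A [B [C [D a]]]]]]]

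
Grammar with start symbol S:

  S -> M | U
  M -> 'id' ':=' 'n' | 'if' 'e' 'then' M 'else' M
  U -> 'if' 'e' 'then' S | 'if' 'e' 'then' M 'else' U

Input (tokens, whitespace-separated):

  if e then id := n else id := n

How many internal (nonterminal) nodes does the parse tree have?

[S [M if e then [M id := n] else [M id := n]]]

4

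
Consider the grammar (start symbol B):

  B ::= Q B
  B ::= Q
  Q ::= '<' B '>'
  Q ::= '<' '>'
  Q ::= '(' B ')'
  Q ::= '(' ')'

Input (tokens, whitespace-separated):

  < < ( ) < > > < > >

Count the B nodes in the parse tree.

5

[B [Q < [B [Q < [B [Q ( )] [B [Q < >]]] >] [B [Q < >]]] >]]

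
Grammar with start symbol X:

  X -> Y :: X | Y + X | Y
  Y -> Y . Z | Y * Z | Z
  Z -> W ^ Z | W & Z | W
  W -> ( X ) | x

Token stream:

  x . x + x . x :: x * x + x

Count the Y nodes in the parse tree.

7

[X [Y [Y [Z [W x]]] . [Z [W x]]] + [X [Y [Y [Z [W x]]] . [Z [W x]]] :: [X [Y [Y [Z [W x]]] * [Z [W x]]] + [X [Y [Z [W x]]]]]]]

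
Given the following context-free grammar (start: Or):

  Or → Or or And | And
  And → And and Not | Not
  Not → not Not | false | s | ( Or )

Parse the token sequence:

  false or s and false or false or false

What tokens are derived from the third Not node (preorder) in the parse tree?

false

[Or [Or [Or [Or [And [Not false]]] or [And [And [Not s]] and [Not false]]] or [And [Not false]]] or [And [Not false]]]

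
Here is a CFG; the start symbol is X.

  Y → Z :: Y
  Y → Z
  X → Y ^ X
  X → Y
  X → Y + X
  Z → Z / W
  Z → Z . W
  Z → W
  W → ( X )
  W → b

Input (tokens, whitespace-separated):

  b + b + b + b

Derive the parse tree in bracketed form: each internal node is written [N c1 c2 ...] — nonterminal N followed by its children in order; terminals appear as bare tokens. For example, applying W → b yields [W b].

[X [Y [Z [W b]]] + [X [Y [Z [W b]]] + [X [Y [Z [W b]]] + [X [Y [Z [W b]]]]]]]

X
Y + X
Z + X
W + X
b + X
b + Y + X
b + Z + X
b + W + X
b + b + X
b + b + Y + X
b + b + Z + X
b + b + W + X
b + b + b + X
b + b + b + Y
b + b + b + Z
b + b + b + W
b + b + b + b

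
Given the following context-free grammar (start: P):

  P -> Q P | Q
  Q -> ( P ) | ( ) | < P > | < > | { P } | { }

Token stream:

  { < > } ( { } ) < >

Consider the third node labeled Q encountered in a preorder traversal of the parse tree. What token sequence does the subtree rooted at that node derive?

[P [Q { [P [Q < >]] }] [P [Q ( [P [Q { }]] )] [P [Q < >]]]]

( { } )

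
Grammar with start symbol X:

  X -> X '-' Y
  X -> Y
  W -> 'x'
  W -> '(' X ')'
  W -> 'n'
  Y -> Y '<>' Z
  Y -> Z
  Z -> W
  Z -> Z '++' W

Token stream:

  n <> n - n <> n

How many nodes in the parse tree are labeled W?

[X [X [Y [Y [Z [W n]]] <> [Z [W n]]]] - [Y [Y [Z [W n]]] <> [Z [W n]]]]

4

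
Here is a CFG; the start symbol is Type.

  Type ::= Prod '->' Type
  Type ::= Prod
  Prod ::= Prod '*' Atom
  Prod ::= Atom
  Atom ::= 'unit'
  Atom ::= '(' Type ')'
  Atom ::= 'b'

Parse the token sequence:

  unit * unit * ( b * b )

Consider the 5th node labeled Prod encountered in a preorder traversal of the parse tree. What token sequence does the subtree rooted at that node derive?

b

[Type [Prod [Prod [Prod [Atom unit]] * [Atom unit]] * [Atom ( [Type [Prod [Prod [Atom b]] * [Atom b]]] )]]]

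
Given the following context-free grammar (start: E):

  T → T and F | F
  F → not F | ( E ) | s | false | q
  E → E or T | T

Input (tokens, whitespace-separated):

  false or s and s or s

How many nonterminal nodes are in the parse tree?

[E [E [E [T [F false]]] or [T [T [F s]] and [F s]]] or [T [F s]]]

11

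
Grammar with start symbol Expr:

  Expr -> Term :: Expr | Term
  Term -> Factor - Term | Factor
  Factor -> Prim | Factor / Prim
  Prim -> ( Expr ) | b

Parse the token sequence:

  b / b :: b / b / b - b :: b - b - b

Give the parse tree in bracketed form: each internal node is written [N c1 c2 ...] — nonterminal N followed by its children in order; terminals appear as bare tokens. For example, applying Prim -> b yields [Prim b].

[Expr [Term [Factor [Factor [Prim b]] / [Prim b]]] :: [Expr [Term [Factor [Factor [Factor [Prim b]] / [Prim b]] / [Prim b]] - [Term [Factor [Prim b]]]] :: [Expr [Term [Factor [Prim b]] - [Term [Factor [Prim b]] - [Term [Factor [Prim b]]]]]]]]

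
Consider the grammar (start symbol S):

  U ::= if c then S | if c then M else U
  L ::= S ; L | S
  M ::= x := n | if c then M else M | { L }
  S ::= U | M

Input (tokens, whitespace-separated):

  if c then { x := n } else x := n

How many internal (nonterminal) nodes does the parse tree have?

[S [M if c then [M { [L [S [M x := n]]] }] else [M x := n]]]

7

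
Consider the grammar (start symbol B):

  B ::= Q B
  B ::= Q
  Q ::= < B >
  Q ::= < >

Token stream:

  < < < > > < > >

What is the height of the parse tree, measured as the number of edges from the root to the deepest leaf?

6

[B [Q < [B [Q < [B [Q < >]] >] [B [Q < >]]] >]]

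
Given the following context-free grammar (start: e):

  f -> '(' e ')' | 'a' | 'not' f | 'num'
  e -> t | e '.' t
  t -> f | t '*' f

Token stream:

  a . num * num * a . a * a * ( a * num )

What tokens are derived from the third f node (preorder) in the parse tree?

[e [e [e [t [f a]]] . [t [t [t [f num]] * [f num]] * [f a]]] . [t [t [t [f a]] * [f a]] * [f ( [e [t [t [f a]] * [f num]]] )]]]

num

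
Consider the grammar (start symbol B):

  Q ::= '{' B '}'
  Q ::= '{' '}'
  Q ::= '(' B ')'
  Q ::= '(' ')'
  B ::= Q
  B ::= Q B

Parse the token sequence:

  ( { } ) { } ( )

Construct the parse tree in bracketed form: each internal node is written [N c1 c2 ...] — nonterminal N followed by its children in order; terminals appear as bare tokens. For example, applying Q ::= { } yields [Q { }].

B
Q B
( B ) B
( Q ) B
( { } ) B
( { } ) Q B
( { } ) { } B
( { } ) { } Q
( { } ) { } ( )

[B [Q ( [B [Q { }]] )] [B [Q { }] [B [Q ( )]]]]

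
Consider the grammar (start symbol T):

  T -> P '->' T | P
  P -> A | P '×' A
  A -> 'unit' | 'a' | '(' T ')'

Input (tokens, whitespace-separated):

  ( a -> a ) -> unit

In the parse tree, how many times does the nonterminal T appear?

4

[T [P [A ( [T [P [A a]] -> [T [P [A a]]]] )]] -> [T [P [A unit]]]]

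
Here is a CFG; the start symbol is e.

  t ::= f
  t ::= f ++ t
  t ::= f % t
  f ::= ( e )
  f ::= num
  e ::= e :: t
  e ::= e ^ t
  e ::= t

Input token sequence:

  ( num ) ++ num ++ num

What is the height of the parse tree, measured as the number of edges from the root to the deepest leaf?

[e [t [f ( [e [t [f num]]] )] ++ [t [f num] ++ [t [f num]]]]]

6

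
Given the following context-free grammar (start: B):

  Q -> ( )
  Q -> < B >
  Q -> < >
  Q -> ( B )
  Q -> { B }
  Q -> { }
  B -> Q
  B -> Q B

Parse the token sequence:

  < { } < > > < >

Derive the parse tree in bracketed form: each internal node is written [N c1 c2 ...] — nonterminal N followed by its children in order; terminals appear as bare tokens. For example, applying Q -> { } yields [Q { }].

B
Q B
< B > B
< Q B > B
< { } B > B
< { } Q > B
< { } < > > B
< { } < > > Q
< { } < > > < >

[B [Q < [B [Q { }] [B [Q < >]]] >] [B [Q < >]]]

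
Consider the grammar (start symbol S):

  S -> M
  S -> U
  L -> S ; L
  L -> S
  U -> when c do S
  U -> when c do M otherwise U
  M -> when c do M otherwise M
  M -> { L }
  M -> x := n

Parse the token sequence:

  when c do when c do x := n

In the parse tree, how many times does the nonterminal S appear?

3

[S [U when c do [S [U when c do [S [M x := n]]]]]]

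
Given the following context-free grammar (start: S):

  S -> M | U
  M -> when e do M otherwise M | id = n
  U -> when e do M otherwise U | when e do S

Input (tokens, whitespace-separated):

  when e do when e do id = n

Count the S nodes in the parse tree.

3

[S [U when e do [S [U when e do [S [M id = n]]]]]]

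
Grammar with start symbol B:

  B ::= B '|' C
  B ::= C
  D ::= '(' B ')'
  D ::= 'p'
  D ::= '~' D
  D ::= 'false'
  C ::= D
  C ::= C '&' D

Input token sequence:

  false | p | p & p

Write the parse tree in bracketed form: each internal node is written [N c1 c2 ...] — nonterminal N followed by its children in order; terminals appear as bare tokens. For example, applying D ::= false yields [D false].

[B [B [B [C [D false]]] | [C [D p]]] | [C [C [D p]] & [D p]]]

B
B | C
B | C | C
C | C | C
D | C | C
false | C | C
false | D | C
false | p | C
false | p | C & D
false | p | D & D
false | p | p & D
false | p | p & p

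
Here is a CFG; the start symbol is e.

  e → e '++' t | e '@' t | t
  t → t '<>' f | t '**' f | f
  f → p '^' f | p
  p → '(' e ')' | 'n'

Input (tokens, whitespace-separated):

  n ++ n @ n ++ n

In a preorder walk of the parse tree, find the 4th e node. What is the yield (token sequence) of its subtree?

n

[e [e [e [e [t [f [p n]]]] ++ [t [f [p n]]]] @ [t [f [p n]]]] ++ [t [f [p n]]]]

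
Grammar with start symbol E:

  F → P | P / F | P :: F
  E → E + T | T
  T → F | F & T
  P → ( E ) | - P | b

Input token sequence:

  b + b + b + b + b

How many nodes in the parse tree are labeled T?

[E [E [E [E [E [T [F [P b]]]] + [T [F [P b]]]] + [T [F [P b]]]] + [T [F [P b]]]] + [T [F [P b]]]]

5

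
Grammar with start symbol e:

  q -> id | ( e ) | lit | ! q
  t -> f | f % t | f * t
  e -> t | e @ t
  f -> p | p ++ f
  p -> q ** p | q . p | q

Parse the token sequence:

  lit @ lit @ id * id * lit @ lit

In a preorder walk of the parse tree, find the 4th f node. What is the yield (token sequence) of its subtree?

[e [e [e [e [t [f [p [q lit]]]]] @ [t [f [p [q lit]]]]] @ [t [f [p [q id]]] * [t [f [p [q id]]] * [t [f [p [q lit]]]]]]] @ [t [f [p [q lit]]]]]

id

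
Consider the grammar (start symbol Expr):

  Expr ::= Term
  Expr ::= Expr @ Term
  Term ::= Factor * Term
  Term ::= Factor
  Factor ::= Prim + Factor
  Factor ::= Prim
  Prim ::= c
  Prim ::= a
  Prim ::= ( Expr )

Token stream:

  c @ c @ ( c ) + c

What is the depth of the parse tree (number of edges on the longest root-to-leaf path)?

8

[Expr [Expr [Expr [Term [Factor [Prim c]]]] @ [Term [Factor [Prim c]]]] @ [Term [Factor [Prim ( [Expr [Term [Factor [Prim c]]]] )] + [Factor [Prim c]]]]]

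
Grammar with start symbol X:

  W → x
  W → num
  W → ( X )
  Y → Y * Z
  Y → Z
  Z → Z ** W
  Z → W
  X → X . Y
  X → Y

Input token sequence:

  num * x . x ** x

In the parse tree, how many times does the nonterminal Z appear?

[X [X [Y [Y [Z [W num]]] * [Z [W x]]]] . [Y [Z [Z [W x]] ** [W x]]]]

4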